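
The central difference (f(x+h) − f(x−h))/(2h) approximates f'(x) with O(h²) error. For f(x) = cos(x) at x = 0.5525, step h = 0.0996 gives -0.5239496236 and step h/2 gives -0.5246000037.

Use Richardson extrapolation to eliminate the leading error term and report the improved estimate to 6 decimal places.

-0.524817

r = 2: numerator weight 4, denominator 3.
Top: 4(-0.5246000037) − (-0.5239496236) = -1.5744503912
Denominator 4 − 1 = 3.
R = (-1.5744503912)/3 = -0.5248167971
Gap between inputs: 6.504e-04; correction applied: −0.0002167934.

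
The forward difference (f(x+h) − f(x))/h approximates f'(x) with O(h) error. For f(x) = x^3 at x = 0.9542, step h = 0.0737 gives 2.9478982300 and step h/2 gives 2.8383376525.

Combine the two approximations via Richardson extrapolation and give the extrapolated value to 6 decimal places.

2.728777

Method order is 1; weight 2^1 = 2.
2 × 2.8383376525 = 5.6766753050; 5.6766753050 − 2.9478982300 = 2.7287770750
Denominator 2 − 1 = 1.
Extrapolated: 2.7287770750 / 1 = 2.7287770750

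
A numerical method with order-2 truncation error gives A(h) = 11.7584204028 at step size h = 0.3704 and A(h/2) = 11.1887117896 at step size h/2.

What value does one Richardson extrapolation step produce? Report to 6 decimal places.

10.998809

Order 2 gives 2^r = 4 and 2^r − 1 = 3.
Top: 4(11.1887117896) − (11.7584204028) = 32.9964267556
(4×11.1887117896 − 11.7584204028)/(4 − 1) = 10.9988089185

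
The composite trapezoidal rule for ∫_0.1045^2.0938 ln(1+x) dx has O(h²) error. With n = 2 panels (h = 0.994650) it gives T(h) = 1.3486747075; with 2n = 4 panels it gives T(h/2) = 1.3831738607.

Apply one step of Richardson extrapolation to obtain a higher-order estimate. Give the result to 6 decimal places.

1.394674

Method order is 2; weight 2^2 = 4.
4 × 1.3831738607 = 5.5326954428; subtract 1.3486747075 → 4.1840207353
4.1840207353 ÷ 3 = 1.3946735784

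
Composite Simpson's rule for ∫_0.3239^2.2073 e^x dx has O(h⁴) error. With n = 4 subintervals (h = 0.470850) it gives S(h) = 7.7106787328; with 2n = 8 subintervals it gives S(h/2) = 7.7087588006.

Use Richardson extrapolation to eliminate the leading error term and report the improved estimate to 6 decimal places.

Method order is 4; weight 2^4 = 16.
16·7.7087588006 = 123.3401408096; 123.3401408096 − 7.7106787328 = 115.6294620768
(16·7.7087588006 − 7.7106787328)/(16 − 1) = 7.7086308051
Gap between inputs: 1.920e-03; correction applied: −0.0001279955.

7.708631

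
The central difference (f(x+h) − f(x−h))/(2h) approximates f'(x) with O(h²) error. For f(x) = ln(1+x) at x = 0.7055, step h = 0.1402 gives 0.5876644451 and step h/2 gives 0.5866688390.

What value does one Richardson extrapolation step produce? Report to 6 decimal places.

With r = 2 the leading error scales as h^2, so the weight is 2^2 = 4.
Numerator 4·A(h/2) − A(h) = 4·0.5866688390 − 0.5876644451 = 1.7590109109
Divide by 2^2 − 1 = 3.
Result: 0.5863369703
Shift from A(h/2): −0.0003318687.

0.586337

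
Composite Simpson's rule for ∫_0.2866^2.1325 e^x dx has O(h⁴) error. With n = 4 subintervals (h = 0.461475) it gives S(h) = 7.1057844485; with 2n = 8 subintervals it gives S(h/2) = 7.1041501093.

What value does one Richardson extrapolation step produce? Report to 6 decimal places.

7.104041

The method has order 4: 2^4 = 16.
2^4 × A(h/2) = 113.6664017488; minus A(h) gives 106.5606173003.
Denominator 16 − 1 = 15.
106.5606173003 ÷ 15 = 7.1040411534
Correction |R − A(h/2)| = 1.090e-04; gap |A(h/2) − A(h)| = 1.634e-03.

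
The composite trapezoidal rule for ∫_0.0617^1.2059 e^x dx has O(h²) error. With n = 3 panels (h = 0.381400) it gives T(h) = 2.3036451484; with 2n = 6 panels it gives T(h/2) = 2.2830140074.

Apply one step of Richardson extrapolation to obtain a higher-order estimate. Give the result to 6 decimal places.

The method has order 2: 2^2 = 4.
4×2.2830140074 = 9.1320560296; subtract 2.3036451484 → 6.8284108812
Divide by 2^2 − 1 = 3.
6.8284108812 ÷ 3 = 2.2761369604

2.276137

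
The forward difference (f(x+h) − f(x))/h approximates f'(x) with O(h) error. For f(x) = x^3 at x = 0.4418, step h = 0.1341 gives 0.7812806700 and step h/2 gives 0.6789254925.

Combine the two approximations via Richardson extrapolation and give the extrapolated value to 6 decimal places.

With r = 1 the leading error scales as h^1, so the weight is 2^1 = 2.
Difference of the inputs: 0.6789254925 − 0.7812806700 = -0.1023551775
Correction (A(h/2) − A(h))/(2 − 1) = (-0.1023551775)/1 = -0.1023551775
R = 0.6789254925 − 0.1023551775 = 0.5765703150
Shift from A(h/2): −0.1023551775.

0.576570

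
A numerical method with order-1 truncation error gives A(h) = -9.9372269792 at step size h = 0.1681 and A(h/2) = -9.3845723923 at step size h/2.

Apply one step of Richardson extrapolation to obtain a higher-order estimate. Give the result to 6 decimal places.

-8.831918

Error is O(h^1); halving h shrinks it by 2^1 = 2.
Numerator 2×A(h/2) − A(h) = 2×(-9.3845723923) − (-9.9372269792) = -8.8319178054
Divide by 2^1 − 1 = 1.
R = (-8.8319178054)/1 = -8.8319178054
Gap between inputs: 5.527e-01; correction applied: +0.5526545869.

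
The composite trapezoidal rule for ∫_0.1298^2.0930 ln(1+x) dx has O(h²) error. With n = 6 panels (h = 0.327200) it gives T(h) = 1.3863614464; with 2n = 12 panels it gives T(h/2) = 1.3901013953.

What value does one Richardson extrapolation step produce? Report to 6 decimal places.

Error is O(h^2); halving h shrinks it by 2^2 = 4.
Top: 4(1.3901013953) − (1.3863614464) = 4.1740441348
4.1740441348 ÷ 3 = 1.3913480449
Shift from A(h/2): +0.0012466496.

1.391348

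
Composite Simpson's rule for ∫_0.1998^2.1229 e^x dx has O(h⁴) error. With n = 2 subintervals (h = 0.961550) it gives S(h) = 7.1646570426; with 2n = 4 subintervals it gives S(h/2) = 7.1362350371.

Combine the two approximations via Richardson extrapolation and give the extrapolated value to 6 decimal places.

r = 4, so 2^r = 16.
16×7.1362350371 − 7.1646570426 = 107.0151035510
R = 107.0151035510/15 = 7.1343402367
Correction |R − A(h/2)| = 1.895e-03; gap |A(h/2) − A(h)| = 2.842e-02.

7.134340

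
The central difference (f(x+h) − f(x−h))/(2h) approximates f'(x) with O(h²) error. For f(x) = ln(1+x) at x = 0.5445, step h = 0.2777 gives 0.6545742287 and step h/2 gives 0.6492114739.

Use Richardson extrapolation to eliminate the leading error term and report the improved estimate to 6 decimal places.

r = 2, so 2^r = 4.
4·0.6492114739 − 0.6545742287 = 1.9422716669
(4·0.6492114739 − 0.6545742287)/(4 − 1) = 0.6474238890

0.647424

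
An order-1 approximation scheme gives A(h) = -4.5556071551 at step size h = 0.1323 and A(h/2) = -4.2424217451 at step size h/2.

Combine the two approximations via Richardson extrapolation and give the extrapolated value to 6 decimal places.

Error is O(h^1); halving h shrinks it by 2^1 = 2.
2^1 × A(h/2) = -8.4848434902; minus A(h) gives -3.9292363351.
Denominator 2 − 1 = 1.
Extrapolated: (-3.9292363351) / 1 = -3.9292363351
Shift from A(h/2): +0.3131854100.

-3.929236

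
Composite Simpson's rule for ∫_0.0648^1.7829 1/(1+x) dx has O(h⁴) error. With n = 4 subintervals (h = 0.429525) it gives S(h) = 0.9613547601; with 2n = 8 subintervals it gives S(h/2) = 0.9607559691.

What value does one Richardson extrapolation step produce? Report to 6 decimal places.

0.960716

Method order is 4; weight 2^4 = 16.
16·0.9607559691 − 0.9613547601 = 14.4107407455
R = 14.4107407455/15 = 0.9607160497
Shift from A(h/2): −0.0000399194.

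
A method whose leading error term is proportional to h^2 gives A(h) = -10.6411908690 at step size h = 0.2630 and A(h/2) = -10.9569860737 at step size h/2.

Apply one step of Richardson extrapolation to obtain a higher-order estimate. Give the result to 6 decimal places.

-11.062251

With r = 2 the leading error scales as h^2, so the weight is 2^2 = 4.
4 × (-10.9569860737) = -43.8279442948; subtract (-10.6411908690) → -33.1867534258
(4 × (-10.9569860737) − (-10.6411908690))/(4 − 1) = -11.0622511419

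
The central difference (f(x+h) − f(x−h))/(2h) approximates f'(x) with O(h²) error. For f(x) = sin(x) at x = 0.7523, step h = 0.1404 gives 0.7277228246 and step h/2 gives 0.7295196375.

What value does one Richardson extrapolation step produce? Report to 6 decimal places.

0.730119

With r = 2 the leading error scales as h^2, so the weight is 2^2 = 4.
Difference of the inputs: 0.7295196375 − 0.7277228246 = 0.0017968129
Divide by 2^2 − 1 = 3: 0.0017968129/3 = 0.0005989376
R = A(h/2) + (A(h/2) − A(h))/3 = 0.7295196375 + 0.0005989376 = 0.7301185751
Correction |R − A(h/2)| = 5.989e-04; gap |A(h/2) − A(h)| = 1.797e-03.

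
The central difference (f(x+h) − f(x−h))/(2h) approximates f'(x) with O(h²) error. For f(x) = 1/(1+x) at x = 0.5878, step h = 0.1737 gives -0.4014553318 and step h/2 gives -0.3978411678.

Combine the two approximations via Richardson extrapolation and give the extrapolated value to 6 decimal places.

-0.396636

Error is O(h^2); halving h shrinks it by 2^2 = 4.
4*(-0.3978411678) = -1.5913646712; (-1.5913646712) − (-0.4014553318) = -1.1899093394
(-1.1899093394) ÷ 3 = -0.3966364465
Correction |R − A(h/2)| = 1.205e-03; gap |A(h/2) − A(h)| = 3.614e-03.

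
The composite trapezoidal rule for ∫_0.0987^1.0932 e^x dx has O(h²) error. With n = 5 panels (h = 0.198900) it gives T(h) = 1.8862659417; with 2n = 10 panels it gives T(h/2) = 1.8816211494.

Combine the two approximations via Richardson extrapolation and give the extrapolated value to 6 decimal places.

1.880073

r = 2: numerator weight 4, denominator 3.
Numerator 4*A(h/2) − A(h) = 4*1.8816211494 − 1.8862659417 = 5.6402186559
Divide by 2^2 − 1 = 3.
5.6402186559 ÷ 3 = 1.8800728853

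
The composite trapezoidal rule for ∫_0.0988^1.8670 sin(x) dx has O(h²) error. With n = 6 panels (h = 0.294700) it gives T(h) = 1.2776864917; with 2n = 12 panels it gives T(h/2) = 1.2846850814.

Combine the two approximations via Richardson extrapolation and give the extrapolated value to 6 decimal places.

Error is O(h^2); halving h shrinks it by 2^2 = 4.
4×1.2846850814 − 1.2776864917 = 3.8610538339
Extrapolated: 3.8610538339 / 3 = 1.2870179446
Gap between inputs: 6.999e-03; correction applied: +0.0023328632.

1.287018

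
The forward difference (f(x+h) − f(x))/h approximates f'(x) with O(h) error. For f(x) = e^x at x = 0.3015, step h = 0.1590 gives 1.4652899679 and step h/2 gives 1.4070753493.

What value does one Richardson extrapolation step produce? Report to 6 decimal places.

r = 1: numerator weight 2, denominator 1.
2×1.4070753493 − 1.4652899679 = 1.3488607307
Extrapolated: 1.3488607307 / 1 = 1.3488607307

1.348861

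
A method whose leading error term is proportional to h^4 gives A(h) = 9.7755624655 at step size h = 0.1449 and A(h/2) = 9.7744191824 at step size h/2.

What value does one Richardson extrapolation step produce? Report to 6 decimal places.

r = 4, so 2^r = 16.
16·9.7744191824 = 156.3907069184; subtract 9.7755624655 → 146.6151444529
146.6151444529 ÷ 15 = 9.7743429635
Correction |R − A(h/2)| = 7.622e-05; gap |A(h/2) − A(h)| = 1.143e-03.

9.774343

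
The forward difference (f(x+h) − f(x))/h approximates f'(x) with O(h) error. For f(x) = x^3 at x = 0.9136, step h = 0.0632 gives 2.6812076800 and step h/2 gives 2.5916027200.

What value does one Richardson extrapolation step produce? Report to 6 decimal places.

The method has order 1: 2^1 = 2.
Weighted: 5.1832054400 − 2.6812076800 = 2.5019977600
(2·2.5916027200 − 2.6812076800)/(2 − 1) = 2.5019977600
Correction |R − A(h/2)| = 8.960e-02; gap |A(h/2) − A(h)| = 8.960e-02.

2.501998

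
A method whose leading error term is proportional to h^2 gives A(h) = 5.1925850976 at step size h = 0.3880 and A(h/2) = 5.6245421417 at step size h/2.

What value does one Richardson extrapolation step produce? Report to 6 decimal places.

r = 2, so 2^r = 4.
4·5.6245421417 = 22.4981685668; subtract 5.1925850976 → 17.3055834692
Divide by 2^2 − 1 = 3.
R = 17.3055834692/3 = 5.7685278231

5.768528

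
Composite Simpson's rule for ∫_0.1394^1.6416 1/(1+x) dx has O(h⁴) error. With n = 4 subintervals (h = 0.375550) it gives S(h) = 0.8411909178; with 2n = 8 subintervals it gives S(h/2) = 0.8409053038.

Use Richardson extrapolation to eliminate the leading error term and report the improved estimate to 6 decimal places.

0.840886

The method has order 4: 2^4 = 16.
16*0.8409053038 = 13.4544848608; 13.4544848608 − 0.8411909178 = 12.6132939430
12.6132939430 ÷ 15 = 0.8408862629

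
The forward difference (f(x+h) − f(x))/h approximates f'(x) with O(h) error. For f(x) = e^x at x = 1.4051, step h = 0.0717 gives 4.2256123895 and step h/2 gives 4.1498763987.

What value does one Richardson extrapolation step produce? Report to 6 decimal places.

Leading term ∝ h^1; use weight 2 = 2^1.
2×4.1498763987 = 8.2997527974; subtract 4.2256123895 → 4.0741404079
Divide by 2^1 − 1 = 1.
4.0741404079 ÷ 1 = 4.0741404079
Gap between inputs: 7.574e-02; correction applied: −0.0757359908.

4.074140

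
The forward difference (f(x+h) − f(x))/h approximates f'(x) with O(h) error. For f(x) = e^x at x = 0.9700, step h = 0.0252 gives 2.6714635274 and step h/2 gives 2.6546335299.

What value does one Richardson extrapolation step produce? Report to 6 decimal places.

Leading term ∝ h^1; use weight 2 = 2^1.
A(h/2) − A(h) = 2.6546335299 − 2.6714635274 = -0.0168299975
Correction (A(h/2) − A(h))/(2 − 1) = (-0.0168299975)/1 = -0.0168299975
R = A(h/2) + (A(h/2) − A(h))/1 = 2.6546335299 − 0.0168299975 = 2.6378035324

2.637804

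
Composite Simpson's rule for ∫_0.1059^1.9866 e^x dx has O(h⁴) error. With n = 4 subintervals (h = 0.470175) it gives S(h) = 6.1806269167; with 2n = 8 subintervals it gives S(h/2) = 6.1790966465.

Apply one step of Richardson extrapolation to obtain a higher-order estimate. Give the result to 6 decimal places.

With r = 4 the leading error scales as h^4, so the weight is 2^4 = 16.
Numerator 16*A(h/2) − A(h) = 16*6.1790966465 − 6.1806269167 = 92.6849194273
Divide by 2^4 − 1 = 15.
Extrapolated: 92.6849194273 / 15 = 6.1789946285

6.178995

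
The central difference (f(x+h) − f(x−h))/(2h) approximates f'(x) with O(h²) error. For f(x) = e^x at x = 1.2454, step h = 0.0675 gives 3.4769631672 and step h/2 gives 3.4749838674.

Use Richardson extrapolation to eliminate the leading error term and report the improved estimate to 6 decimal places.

3.474324

With r = 2 the leading error scales as h^2, so the weight is 2^2 = 4.
Top: 4(3.4749838674) − (3.4769631672) = 10.4229723024
(4*3.4749838674 − 3.4769631672)/(4 − 1) = 3.4743241008
Correction |R − A(h/2)| = 6.598e-04; gap |A(h/2) − A(h)| = 1.979e-03.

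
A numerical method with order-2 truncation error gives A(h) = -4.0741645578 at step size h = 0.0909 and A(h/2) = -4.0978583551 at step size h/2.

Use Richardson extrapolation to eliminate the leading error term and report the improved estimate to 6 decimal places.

-4.105756

r = 2, so 2^r = 4.
A(h/2) − A(h) = -4.0978583551 − (-4.0741645578) = -0.0236937973
Correction (A(h/2) − A(h))/(4 − 1) = (-0.0236937973)/3 = -0.0078979324
R = A(h/2) + (A(h/2) − A(h))/3 = -4.0978583551 − 0.0078979324 = -4.1057562875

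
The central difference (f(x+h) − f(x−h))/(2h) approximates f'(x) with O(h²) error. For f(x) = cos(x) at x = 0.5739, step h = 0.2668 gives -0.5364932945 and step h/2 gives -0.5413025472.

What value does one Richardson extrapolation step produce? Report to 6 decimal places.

-0.542906

r = 2, so 2^r = 4.
Numerator 4·A(h/2) − A(h) = 4·(-0.5413025472) − (-0.5364932945) = -1.6287168943
Denominator 4 − 1 = 3.
So the Richardson estimate is -0.5429056314.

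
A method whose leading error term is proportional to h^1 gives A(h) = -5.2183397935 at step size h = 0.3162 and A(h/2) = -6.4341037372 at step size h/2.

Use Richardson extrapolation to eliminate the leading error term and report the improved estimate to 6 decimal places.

-7.649868

Method order is 1; weight 2^1 = 2.
Difference of the inputs: -6.4341037372 − (-5.2183397935) = -1.2157639437
Correction (A(h/2) − A(h))/(2 − 1) = (-1.2157639437)/1 = -1.2157639437
R = A(h/2) + (A(h/2) − A(h))/1 = -6.4341037372 − 1.2157639437 = -7.6498676809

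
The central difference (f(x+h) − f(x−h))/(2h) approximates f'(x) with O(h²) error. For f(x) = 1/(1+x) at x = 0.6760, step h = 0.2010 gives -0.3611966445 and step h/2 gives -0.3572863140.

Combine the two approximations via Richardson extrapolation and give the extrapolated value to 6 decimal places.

-0.355983

r = 2, so 2^r = 4.
4·(-0.3572863140) = -1.4291452560; (-1.4291452560) − (-0.3611966445) = -1.0679486115
Extrapolated: (-1.0679486115) / 3 = -0.3559828705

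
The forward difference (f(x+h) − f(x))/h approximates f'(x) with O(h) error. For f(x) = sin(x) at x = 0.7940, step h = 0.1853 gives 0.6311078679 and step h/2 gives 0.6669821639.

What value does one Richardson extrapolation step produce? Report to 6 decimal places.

0.702856

The method has order 1: 2^1 = 2.
2^1 × A(h/2) = 1.3339643278; minus A(h) gives 0.7028564599.
0.7028564599 ÷ 1 = 0.7028564599
Correction |R − A(h/2)| = 3.587e-02; gap |A(h/2) − A(h)| = 3.587e-02.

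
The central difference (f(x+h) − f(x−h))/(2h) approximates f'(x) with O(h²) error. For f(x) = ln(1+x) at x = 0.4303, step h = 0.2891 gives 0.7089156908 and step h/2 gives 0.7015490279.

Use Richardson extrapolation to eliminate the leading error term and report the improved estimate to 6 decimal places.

The method has order 2: 2^2 = 4.
Numerator 4 × A(h/2) − A(h) = 4 × 0.7015490279 − 0.7089156908 = 2.0972804208
Extrapolated: 2.0972804208 / 3 = 0.6990934736

0.699093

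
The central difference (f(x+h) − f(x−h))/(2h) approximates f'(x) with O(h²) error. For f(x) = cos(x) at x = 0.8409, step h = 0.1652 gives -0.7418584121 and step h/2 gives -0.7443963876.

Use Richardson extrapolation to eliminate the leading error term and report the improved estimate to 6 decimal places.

-0.745242

The method has order 2: 2^2 = 4.
Numerator 4×A(h/2) − A(h) = 4×(-0.7443963876) − (-0.7418584121) = -2.2357271383
Denominator 4 − 1 = 3.
(4×(-0.7443963876) − (-0.7418584121))/(4 − 1) = -0.7452423794
Gap between inputs: 2.538e-03; correction applied: −0.0008459918.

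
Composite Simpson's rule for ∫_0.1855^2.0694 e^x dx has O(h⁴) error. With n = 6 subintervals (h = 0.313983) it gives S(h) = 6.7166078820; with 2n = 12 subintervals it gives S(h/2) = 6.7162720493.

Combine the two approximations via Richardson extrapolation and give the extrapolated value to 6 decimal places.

6.716250

With r = 4 the leading error scales as h^4, so the weight is 2^4 = 16.
2^4 × A(h/2) = 107.4603527888; minus A(h) gives 100.7437449068.
100.7437449068 ÷ 15 = 6.7162496605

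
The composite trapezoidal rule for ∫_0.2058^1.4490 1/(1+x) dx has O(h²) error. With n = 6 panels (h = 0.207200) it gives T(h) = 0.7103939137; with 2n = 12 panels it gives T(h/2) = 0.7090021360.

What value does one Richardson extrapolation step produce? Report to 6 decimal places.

0.708538

r = 2, so 2^r = 4.
4*0.7090021360 − 0.7103939137 = 2.1256146303
Divide by 2^2 − 1 = 3.
Result: 0.7085382101
Gap between inputs: 1.392e-03; correction applied: −0.0004639259.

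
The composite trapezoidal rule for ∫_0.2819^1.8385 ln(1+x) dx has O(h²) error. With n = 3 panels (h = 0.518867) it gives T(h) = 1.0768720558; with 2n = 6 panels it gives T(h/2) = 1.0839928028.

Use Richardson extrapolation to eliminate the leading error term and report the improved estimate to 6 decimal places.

Leading term ∝ h^2; use weight 4 = 2^2.
Top: 4(1.0839928028) − (1.0768720558) = 3.2590991554
R = 3.2590991554/3 = 1.0863663851

1.086366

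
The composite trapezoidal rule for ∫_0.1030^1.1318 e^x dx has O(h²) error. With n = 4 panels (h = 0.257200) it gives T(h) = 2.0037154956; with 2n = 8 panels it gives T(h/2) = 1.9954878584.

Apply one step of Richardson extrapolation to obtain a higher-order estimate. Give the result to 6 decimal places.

1.992745

Order 2 gives 2^r = 4 and 2^r − 1 = 3.
4*1.9954878584 = 7.9819514336; subtract 2.0037154956 → 5.9782359380
Divide by 2^2 − 1 = 3.
Result: 1.9927453127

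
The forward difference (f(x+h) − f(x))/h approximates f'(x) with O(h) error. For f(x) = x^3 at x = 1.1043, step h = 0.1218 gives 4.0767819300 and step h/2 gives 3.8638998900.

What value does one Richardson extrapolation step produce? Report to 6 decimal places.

3.651018

Error is O(h^1); halving h shrinks it by 2^1 = 2.
Weighted: 7.7277997800 − 4.0767819300 = 3.6510178500
Denominator 2 − 1 = 1.
So the Richardson estimate is 3.6510178500.
Shift from A(h/2): −0.2128820400.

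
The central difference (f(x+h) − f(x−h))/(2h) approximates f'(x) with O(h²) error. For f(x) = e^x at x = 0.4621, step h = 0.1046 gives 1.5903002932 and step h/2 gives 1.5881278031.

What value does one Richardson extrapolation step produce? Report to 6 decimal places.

1.587404

Method order is 2; weight 2^2 = 4.
4 × 1.5881278031 − 1.5903002932 = 4.7622109192
R = 4.7622109192/3 = 1.5874036397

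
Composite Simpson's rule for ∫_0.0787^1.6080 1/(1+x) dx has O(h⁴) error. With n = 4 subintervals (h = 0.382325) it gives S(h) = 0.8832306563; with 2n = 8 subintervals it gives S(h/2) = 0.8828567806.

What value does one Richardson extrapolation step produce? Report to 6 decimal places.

0.882832

Leading term ∝ h^4; use weight 16 = 2^4.
16 × 0.8828567806 = 14.1257084896; subtract 0.8832306563 → 13.2424778333
(16 × 0.8828567806 − 0.8832306563)/(16 − 1) = 0.8828318556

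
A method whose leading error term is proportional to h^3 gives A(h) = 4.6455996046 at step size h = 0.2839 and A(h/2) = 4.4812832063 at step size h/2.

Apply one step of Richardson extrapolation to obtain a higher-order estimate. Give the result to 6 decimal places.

4.457809

Order 3 gives 2^r = 8 and 2^r − 1 = 7.
8 × 4.4812832063 = 35.8502656504; 35.8502656504 − 4.6455996046 = 31.2046660458
Denominator 8 − 1 = 7.
(8 × 4.4812832063 − 4.6455996046)/(8 − 1) = 4.4578094351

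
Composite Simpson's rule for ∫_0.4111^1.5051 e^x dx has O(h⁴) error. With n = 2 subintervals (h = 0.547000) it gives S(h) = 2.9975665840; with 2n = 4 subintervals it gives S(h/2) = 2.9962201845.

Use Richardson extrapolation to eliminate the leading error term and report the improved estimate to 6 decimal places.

2.996130

r = 4: numerator weight 16, denominator 15.
Weighted: 47.9395229520 − 2.9975665840 = 44.9419563680
Divide by 2^4 − 1 = 15.
So the Richardson estimate is 2.9961304245.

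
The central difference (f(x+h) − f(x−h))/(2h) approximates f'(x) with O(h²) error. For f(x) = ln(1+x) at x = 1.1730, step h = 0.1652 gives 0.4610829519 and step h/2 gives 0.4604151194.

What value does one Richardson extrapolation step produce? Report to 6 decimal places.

0.460193

Method order is 2; weight 2^2 = 4.
2^2×A(h/2) = 1.8416604776; minus A(h) gives 1.3805775257.
Divide by 2^2 − 1 = 3.
R = 1.3805775257/3 = 0.4601925086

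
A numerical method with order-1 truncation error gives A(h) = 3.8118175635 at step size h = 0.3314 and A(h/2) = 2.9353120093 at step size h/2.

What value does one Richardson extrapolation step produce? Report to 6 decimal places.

With r = 1 the leading error scales as h^1, so the weight is 2^1 = 2.
Weighted: 5.8706240186 − 3.8118175635 = 2.0588064551
R = 2.0588064551/1 = 2.0588064551

2.058806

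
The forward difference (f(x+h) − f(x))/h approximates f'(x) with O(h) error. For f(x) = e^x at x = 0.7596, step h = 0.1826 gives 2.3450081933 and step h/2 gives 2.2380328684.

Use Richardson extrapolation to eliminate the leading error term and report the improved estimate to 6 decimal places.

2.131058

The method has order 1: 2^1 = 2.
2×2.2380328684 = 4.4760657368; 4.4760657368 − 2.3450081933 = 2.1310575435
R = 2.1310575435/1 = 2.1310575435
Correction |R − A(h/2)| = 1.070e-01; gap |A(h/2) − A(h)| = 1.070e-01.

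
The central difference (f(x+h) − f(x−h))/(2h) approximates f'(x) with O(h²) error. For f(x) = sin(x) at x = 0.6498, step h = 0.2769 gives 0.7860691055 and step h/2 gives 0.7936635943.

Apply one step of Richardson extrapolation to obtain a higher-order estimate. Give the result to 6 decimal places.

0.796195

r = 2, so 2^r = 4.
4 × 0.7936635943 = 3.1746543772; subtract 0.7860691055 → 2.3885852717
Extrapolated: 2.3885852717 / 3 = 0.7961950906
Correction |R − A(h/2)| = 2.531e-03; gap |A(h/2) − A(h)| = 7.594e-03.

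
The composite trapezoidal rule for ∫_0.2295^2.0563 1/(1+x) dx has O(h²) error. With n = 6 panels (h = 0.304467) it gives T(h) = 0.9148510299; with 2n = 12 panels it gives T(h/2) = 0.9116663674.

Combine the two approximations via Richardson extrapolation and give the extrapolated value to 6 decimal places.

With r = 2 the leading error scales as h^2, so the weight is 2^2 = 4.
4·0.9116663674 = 3.6466654696; 3.6466654696 − 0.9148510299 = 2.7318144397
2.7318144397 ÷ 3 = 0.9106048132
Shift from A(h/2): −0.0010615542.

0.910605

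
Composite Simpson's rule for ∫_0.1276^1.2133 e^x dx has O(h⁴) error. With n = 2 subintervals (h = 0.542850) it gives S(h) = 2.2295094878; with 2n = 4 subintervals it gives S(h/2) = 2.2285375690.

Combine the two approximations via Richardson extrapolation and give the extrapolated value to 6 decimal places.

Order 4 gives 2^r = 16 and 2^r − 1 = 15.
16 × 2.2285375690 = 35.6566011040; 35.6566011040 − 2.2295094878 = 33.4270916162
R = 33.4270916162/15 = 2.2284727744
Gap between inputs: 9.719e-04; correction applied: −0.0000647946.

2.228473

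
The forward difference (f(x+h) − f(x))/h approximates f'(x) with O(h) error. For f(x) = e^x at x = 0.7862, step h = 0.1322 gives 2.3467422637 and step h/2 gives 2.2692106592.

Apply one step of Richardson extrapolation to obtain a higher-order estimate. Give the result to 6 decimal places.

With r = 1 the leading error scales as h^1, so the weight is 2^1 = 2.
2 × 2.2692106592 = 4.5384213184; subtract 2.3467422637 → 2.1916790547
(2 × 2.2692106592 − 2.3467422637)/(2 − 1) = 2.1916790547

2.191679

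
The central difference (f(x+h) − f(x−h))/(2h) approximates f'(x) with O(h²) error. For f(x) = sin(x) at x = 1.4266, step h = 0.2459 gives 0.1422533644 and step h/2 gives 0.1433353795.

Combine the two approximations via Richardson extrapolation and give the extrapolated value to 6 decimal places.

0.143696

Order 2 gives 2^r = 4 and 2^r − 1 = 3.
Top: 4(0.1433353795) − (0.1422533644) = 0.4310881536
Divide by 2^2 − 1 = 3.
Result: 0.1436960512
Shift from A(h/2): +0.0003606717.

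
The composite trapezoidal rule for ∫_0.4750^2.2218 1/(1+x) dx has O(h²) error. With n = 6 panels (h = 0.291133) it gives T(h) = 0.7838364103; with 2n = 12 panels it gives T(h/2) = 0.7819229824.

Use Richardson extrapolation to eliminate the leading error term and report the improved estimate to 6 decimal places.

0.781285

Order 2 gives 2^r = 4 and 2^r − 1 = 3.
4 × 0.7819229824 − 0.7838364103 = 2.3438555193
Extrapolated: 2.3438555193 / 3 = 0.7812851731
Gap between inputs: 1.913e-03; correction applied: −0.0006378093.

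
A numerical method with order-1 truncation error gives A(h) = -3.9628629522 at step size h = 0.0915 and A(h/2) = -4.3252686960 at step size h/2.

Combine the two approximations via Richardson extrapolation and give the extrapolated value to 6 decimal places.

-4.687674

The method has order 1: 2^1 = 2.
Difference of the inputs: -4.3252686960 − (-3.9628629522) = -0.3624057438
Divide by 2^1 − 1 = 1: (-0.3624057438)/1 = -0.3624057438
R = A(h/2) + (A(h/2) − A(h))/1 = -4.3252686960 − 0.3624057438 = -4.6876744398
Shift from A(h/2): −0.3624057438.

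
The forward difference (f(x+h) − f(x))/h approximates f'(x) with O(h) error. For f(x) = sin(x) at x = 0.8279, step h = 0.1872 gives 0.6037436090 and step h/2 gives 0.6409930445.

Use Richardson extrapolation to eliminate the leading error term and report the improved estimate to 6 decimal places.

0.678242

r = 1, so 2^r = 2.
Top: 2(0.6409930445) − (0.6037436090) = 0.6782424800
(2 × 0.6409930445 − 0.6037436090)/(2 − 1) = 0.6782424800
Correction |R − A(h/2)| = 3.725e-02; gap |A(h/2) − A(h)| = 3.725e-02.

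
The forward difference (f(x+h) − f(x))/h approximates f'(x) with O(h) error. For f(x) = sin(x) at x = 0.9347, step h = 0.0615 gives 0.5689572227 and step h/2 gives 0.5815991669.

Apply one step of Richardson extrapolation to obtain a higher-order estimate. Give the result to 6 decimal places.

0.594241

The method has order 1: 2^1 = 2.
2·0.5815991669 = 1.1631983338; 1.1631983338 − 0.5689572227 = 0.5942411111
0.5942411111 ÷ 1 = 0.5942411111
Correction |R − A(h/2)| = 1.264e-02; gap |A(h/2) − A(h)| = 1.264e-02.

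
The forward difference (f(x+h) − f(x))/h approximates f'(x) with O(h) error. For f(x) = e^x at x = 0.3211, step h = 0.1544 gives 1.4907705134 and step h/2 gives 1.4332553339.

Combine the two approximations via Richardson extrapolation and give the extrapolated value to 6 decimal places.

Leading term ∝ h^1; use weight 2 = 2^1.
Numerator 2*A(h/2) − A(h) = 2*1.4332553339 − 1.4907705134 = 1.3757401544
Denominator 2 − 1 = 1.
Extrapolated: 1.3757401544 / 1 = 1.3757401544
Shift from A(h/2): −0.0575151795.

1.375740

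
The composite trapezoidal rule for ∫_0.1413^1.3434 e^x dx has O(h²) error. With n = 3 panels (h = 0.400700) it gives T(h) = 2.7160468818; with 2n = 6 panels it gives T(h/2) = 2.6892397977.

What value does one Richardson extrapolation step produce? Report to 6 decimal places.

2.680304

The method has order 2: 2^2 = 4.
A(h/2) − A(h) = 2.6892397977 − 2.7160468818 = -0.0268070841
Divide by 2^2 − 1 = 3: (-0.0268070841)/3 = -0.0089356947
R = A(h/2) + (A(h/2) − A(h))/3 = 2.6892397977 − 0.0089356947 = 2.6803041030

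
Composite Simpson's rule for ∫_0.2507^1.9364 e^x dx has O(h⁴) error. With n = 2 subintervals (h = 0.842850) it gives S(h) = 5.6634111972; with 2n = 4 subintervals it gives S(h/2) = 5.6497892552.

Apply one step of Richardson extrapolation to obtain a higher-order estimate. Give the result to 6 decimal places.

5.648881

With r = 4 the leading error scales as h^4, so the weight is 2^4 = 16.
2^4*A(h/2) = 90.3966280832; minus A(h) gives 84.7332168860.
Divide by 2^4 − 1 = 15.
84.7332168860 ÷ 15 = 5.6488811257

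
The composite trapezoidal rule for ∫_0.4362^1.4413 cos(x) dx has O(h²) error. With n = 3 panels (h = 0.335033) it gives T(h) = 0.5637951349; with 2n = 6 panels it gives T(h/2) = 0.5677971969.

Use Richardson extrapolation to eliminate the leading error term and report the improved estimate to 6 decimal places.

0.569131

Error is O(h^2); halving h shrinks it by 2^2 = 4.
2^2×A(h/2) = 2.2711887876; minus A(h) gives 1.7073936527.
R = 1.7073936527/3 = 0.5691312176
Shift from A(h/2): +0.0013340207.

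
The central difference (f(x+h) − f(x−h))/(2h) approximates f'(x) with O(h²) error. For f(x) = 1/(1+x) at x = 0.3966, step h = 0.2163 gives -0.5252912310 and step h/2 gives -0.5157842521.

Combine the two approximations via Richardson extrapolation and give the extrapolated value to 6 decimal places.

Order 2 gives 2^r = 4 and 2^r − 1 = 3.
2^2 × A(h/2) = -2.0631370084; minus A(h) gives -1.5378457774.
(-1.5378457774) ÷ 3 = -0.5126152591
Correction |R − A(h/2)| = 3.169e-03; gap |A(h/2) − A(h)| = 9.507e-03.

-0.512615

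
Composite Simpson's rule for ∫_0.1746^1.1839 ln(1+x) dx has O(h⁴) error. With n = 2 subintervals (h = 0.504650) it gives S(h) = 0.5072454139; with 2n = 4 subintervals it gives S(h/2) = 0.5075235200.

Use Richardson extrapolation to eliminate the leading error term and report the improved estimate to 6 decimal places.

Order 4 gives 2^r = 16 and 2^r − 1 = 15.
2^4·A(h/2) = 8.1203763200; minus A(h) gives 7.6131309061.
(16·0.5075235200 − 0.5072454139)/(16 − 1) = 0.5075420604
Correction |R − A(h/2)| = 1.854e-05; gap |A(h/2) − A(h)| = 2.781e-04.

0.507542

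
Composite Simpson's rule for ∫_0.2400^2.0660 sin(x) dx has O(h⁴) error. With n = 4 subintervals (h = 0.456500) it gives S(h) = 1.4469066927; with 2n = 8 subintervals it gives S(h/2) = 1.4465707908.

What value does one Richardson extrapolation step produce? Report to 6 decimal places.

1.446548

Order 4 gives 2^r = 16 and 2^r − 1 = 15.
16·1.4465707908 = 23.1451326528; subtract 1.4469066927 → 21.6982259601
R = 21.6982259601/15 = 1.4465483973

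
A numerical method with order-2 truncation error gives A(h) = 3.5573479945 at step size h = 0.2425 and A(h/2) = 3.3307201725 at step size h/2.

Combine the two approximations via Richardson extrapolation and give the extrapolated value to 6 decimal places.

Error is O(h^2); halving h shrinks it by 2^2 = 4.
A(h/2) − A(h) = 3.3307201725 − 3.5573479945 = -0.2266278220
Correction (A(h/2) − A(h))/(4 − 1) = (-0.2266278220)/3 = -0.0755426073
R = 3.3307201725 − 0.0755426073 = 3.2551775652

3.255178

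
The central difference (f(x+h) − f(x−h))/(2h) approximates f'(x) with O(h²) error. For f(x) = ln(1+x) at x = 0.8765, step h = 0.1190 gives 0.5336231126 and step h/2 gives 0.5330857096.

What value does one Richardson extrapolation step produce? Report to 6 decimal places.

With r = 2 the leading error scales as h^2, so the weight is 2^2 = 4.
Top: 4(0.5330857096) − (0.5336231126) = 1.5987197258
(4 × 0.5330857096 − 0.5336231126)/(4 − 1) = 0.5329065753
Correction |R − A(h/2)| = 1.791e-04; gap |A(h/2) − A(h)| = 5.374e-04.

0.532907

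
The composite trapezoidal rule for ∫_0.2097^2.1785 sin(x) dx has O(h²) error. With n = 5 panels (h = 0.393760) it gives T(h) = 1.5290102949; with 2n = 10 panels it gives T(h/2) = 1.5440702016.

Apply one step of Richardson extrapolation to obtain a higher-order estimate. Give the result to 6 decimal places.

The method has order 2: 2^2 = 4.
4 × 1.5440702016 = 6.1762808064; subtract 1.5290102949 → 4.6472705115
Extrapolated: 4.6472705115 / 3 = 1.5490901705
Gap between inputs: 1.506e-02; correction applied: +0.0050199689.

1.549090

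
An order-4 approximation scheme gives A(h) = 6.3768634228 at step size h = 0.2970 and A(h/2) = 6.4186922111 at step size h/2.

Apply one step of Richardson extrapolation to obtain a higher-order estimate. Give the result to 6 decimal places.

6.421481

With r = 4 the leading error scales as h^4, so the weight is 2^4 = 16.
16 × 6.4186922111 = 102.6990753776; 102.6990753776 − 6.3768634228 = 96.3222119548
R = 96.3222119548/15 = 6.4214807970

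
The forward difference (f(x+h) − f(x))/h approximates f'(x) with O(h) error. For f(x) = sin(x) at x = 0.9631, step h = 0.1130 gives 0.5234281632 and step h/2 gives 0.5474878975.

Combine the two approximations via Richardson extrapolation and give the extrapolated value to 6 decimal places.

0.571548

r = 1: numerator weight 2, denominator 1.
Numerator 2 × A(h/2) − A(h) = 2 × 0.5474878975 − 0.5234281632 = 0.5715476318
Denominator 2 − 1 = 1.
(2 × 0.5474878975 − 0.5234281632)/(2 − 1) = 0.5715476318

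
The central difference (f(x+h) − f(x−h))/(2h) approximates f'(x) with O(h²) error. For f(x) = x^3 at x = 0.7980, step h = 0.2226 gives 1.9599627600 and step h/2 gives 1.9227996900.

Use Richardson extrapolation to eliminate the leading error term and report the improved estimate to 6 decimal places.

Error is O(h^2); halving h shrinks it by 2^2 = 4.
Weighted: 7.6911987600 − 1.9599627600 = 5.7312360000
Divide by 2^2 − 1 = 3.
Extrapolated: 5.7312360000 / 3 = 1.9104120000

1.910412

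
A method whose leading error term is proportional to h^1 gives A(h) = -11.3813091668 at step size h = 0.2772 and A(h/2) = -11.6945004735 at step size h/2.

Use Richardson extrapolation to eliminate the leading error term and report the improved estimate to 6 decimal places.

The method has order 1: 2^1 = 2.
2×(-11.6945004735) = -23.3890009470; subtract (-11.3813091668) → -12.0076917802
Denominator 2 − 1 = 1.
R = (-12.0076917802)/1 = -12.0076917802

-12.007692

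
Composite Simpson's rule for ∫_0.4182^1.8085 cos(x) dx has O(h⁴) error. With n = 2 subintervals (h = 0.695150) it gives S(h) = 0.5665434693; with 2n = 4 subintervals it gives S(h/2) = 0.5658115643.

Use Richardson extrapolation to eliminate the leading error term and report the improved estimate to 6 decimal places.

0.565763

Error is O(h^4); halving h shrinks it by 2^4 = 16.
2^4·A(h/2) = 9.0529850288; minus A(h) gives 8.4864415595.
Denominator 16 − 1 = 15.
R = 8.4864415595/15 = 0.5657627706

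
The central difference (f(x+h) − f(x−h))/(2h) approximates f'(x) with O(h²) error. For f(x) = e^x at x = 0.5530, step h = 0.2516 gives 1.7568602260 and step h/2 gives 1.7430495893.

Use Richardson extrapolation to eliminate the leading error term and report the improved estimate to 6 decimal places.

Leading term ∝ h^2; use weight 4 = 2^2.
4×1.7430495893 − 1.7568602260 = 5.2153381312
Divide by 2^2 − 1 = 3.
Extrapolated: 5.2153381312 / 3 = 1.7384460437
Gap between inputs: 1.381e-02; correction applied: −0.0046035456.

1.738446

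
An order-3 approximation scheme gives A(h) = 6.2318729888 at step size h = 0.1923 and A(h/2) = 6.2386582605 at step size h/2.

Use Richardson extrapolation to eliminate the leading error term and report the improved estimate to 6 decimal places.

Error is O(h^3); halving h shrinks it by 2^3 = 8.
8×6.2386582605 − 6.2318729888 = 43.6773930952
(8×6.2386582605 − 6.2318729888)/(8 − 1) = 6.2396275850
Correction |R − A(h/2)| = 9.693e-04; gap |A(h/2) − A(h)| = 6.785e-03.

6.239628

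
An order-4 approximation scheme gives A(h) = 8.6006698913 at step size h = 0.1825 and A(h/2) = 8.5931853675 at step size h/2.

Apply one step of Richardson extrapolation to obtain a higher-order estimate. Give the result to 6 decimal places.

Leading term ∝ h^4; use weight 16 = 2^4.
Numerator 16 × A(h/2) − A(h) = 16 × 8.5931853675 − 8.6006698913 = 128.8902959887
(16 × 8.5931853675 − 8.6006698913)/(16 − 1) = 8.5926863992
Gap between inputs: 7.485e-03; correction applied: −0.0004989683.

8.592686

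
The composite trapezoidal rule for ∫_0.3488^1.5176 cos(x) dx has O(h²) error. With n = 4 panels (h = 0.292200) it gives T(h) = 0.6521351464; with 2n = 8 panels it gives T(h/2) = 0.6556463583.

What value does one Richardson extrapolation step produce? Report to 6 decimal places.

Error is O(h^2); halving h shrinks it by 2^2 = 4.
4*0.6556463583 = 2.6225854332; subtract 0.6521351464 → 1.9704502868
Divide by 2^2 − 1 = 3.
Extrapolated: 1.9704502868 / 3 = 0.6568167623
Shift from A(h/2): +0.0011704040.

0.656817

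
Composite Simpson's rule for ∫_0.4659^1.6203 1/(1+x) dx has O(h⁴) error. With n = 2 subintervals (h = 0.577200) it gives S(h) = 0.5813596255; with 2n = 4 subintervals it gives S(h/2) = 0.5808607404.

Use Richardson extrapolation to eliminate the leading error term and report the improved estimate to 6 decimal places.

0.580827

Error is O(h^4); halving h shrinks it by 2^4 = 16.
Difference of the inputs: 0.5808607404 − 0.5813596255 = -0.0004988851
Divide by 2^4 − 1 = 15: (-0.0004988851)/15 = -0.0000332590
R = A(h/2) + (A(h/2) − A(h))/15 = 0.5808607404 − 0.0000332590 = 0.5808274814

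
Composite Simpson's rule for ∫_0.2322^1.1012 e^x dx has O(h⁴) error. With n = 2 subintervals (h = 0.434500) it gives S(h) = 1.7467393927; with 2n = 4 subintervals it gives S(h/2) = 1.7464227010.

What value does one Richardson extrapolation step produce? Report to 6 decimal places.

The method has order 4: 2^4 = 16.
16*1.7464227010 = 27.9427632160; subtract 1.7467393927 → 26.1960238233
R = 26.1960238233/15 = 1.7464015882
Shift from A(h/2): −0.0000211128.

1.746402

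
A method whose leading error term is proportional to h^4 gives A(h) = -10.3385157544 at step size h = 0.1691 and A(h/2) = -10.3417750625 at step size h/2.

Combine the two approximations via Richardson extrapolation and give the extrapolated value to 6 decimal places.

-10.341992

r = 4, so 2^r = 16.
2^4*A(h/2) = -165.4684010000; minus A(h) gives -155.1298852456.
Denominator 16 − 1 = 15.
(-155.1298852456) ÷ 15 = -10.3419923497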